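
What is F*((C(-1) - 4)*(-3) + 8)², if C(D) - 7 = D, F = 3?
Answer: 12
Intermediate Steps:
C(D) = 7 + D
F*((C(-1) - 4)*(-3) + 8)² = 3*(((7 - 1) - 4)*(-3) + 8)² = 3*((6 - 4)*(-3) + 8)² = 3*(2*(-3) + 8)² = 3*(-6 + 8)² = 3*2² = 3*4 = 12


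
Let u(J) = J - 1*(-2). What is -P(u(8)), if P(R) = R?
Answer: -10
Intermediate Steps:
u(J) = 2 + J (u(J) = J + 2 = 2 + J)
-P(u(8)) = -(2 + 8) = -1*10 = -10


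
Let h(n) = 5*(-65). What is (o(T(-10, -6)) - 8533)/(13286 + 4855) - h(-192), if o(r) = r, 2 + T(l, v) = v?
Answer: 1962428/6047 ≈ 324.53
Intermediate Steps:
T(l, v) = -2 + v
h(n) = -325
(o(T(-10, -6)) - 8533)/(13286 + 4855) - h(-192) = ((-2 - 6) - 8533)/(13286 + 4855) - 1*(-325) = (-8 - 8533)/18141 + 325 = -8541*1/18141 + 325 = -2847/6047 + 325 = 1962428/6047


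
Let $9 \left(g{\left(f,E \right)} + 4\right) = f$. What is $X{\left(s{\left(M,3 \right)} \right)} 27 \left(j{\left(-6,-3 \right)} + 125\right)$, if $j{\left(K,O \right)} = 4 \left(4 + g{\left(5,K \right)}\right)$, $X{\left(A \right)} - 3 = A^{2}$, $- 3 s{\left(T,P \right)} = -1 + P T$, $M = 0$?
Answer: $\frac{32060}{3} \approx 10687.0$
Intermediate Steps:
$s{\left(T,P \right)} = \frac{1}{3} - \frac{P T}{3}$ ($s{\left(T,P \right)} = - \frac{-1 + P T}{3} = \frac{1}{3} - \frac{P T}{3}$)
$g{\left(f,E \right)} = -4 + \frac{f}{9}$
$X{\left(A \right)} = 3 + A^{2}$
$j{\left(K,O \right)} = \frac{20}{9}$ ($j{\left(K,O \right)} = 4 \left(4 + \left(-4 + \frac{1}{9} \cdot 5\right)\right) = 4 \left(4 + \left(-4 + \frac{5}{9}\right)\right) = 4 \left(4 - \frac{31}{9}\right) = 4 \cdot \frac{5}{9} = \frac{20}{9}$)
$X{\left(s{\left(M,3 \right)} \right)} 27 \left(j{\left(-6,-3 \right)} + 125\right) = \left(3 + \left(\frac{1}{3} - 1 \cdot 0\right)^{2}\right) 27 \left(\frac{20}{9} + 125\right) = \left(3 + \left(\frac{1}{3} + 0\right)^{2}\right) 27 \cdot \frac{1145}{9} = \left(3 + \left(\frac{1}{3}\right)^{2}\right) 27 \cdot \frac{1145}{9} = \left(3 + \frac{1}{9}\right) 27 \cdot \frac{1145}{9} = \frac{28}{9} \cdot 27 \cdot \frac{1145}{9} = 84 \cdot \frac{1145}{9} = \frac{32060}{3}$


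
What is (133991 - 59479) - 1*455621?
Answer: -381109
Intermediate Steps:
(133991 - 59479) - 1*455621 = 74512 - 455621 = -381109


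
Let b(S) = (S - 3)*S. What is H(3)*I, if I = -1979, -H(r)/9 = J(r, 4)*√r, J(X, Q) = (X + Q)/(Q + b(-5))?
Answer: 124677*√3/44 ≈ 4907.9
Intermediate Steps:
b(S) = S*(-3 + S) (b(S) = (-3 + S)*S = S*(-3 + S))
J(X, Q) = (Q + X)/(40 + Q) (J(X, Q) = (X + Q)/(Q - 5*(-3 - 5)) = (Q + X)/(Q - 5*(-8)) = (Q + X)/(Q + 40) = (Q + X)/(40 + Q))
H(r) = -9*√r*(1/11 + r/44) (H(r) = -9*(4 + r)/(40 + 4)*√r = -9*(4 + r)/44*√r = -9*(1/11 + r/44)*√r = -9*√r*(1/11 + r/44))
H(3)*I = (9*√3*(-4 - 1*3)/44)*(-1979) = (9*√3*(-4 - 3)/44)*(-1979) = ((9/44)*√3*(-7))*(-1979) = -63*√3/44*(-1979) = 124677*√3/44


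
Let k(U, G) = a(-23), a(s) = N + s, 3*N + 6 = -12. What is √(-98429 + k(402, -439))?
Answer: I*√98458 ≈ 313.78*I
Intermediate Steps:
N = -6 (N = -2 + (⅓)*(-12) = -2 - 4 = -6)
a(s) = -6 + s
k(U, G) = -29 (k(U, G) = -6 - 23 = -29)
√(-98429 + k(402, -439)) = √(-98429 - 29) = √(-98458) = I*√98458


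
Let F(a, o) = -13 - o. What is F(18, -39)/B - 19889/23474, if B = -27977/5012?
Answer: -3615378441/656732098 ≈ -5.5051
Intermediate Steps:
B = -27977/5012 (B = -27977*1/5012 = -27977/5012 ≈ -5.5820)
F(18, -39)/B - 19889/23474 = (-13 - 1*(-39))/(-27977/5012) - 19889/23474 = (-13 + 39)*(-5012/27977) - 19889*1/23474 = 26*(-5012/27977) - 19889/23474 = -130312/27977 - 19889/23474 = -3615378441/656732098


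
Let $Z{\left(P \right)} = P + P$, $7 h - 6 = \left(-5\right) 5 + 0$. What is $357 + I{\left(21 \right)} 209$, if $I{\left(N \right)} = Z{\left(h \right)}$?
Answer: $- \frac{5443}{7} \approx -777.57$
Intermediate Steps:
$h = - \frac{19}{7}$ ($h = \frac{6}{7} + \frac{\left(-5\right) 5 + 0}{7} = \frac{6}{7} + \frac{-25 + 0}{7} = \frac{6}{7} + \frac{1}{7} \left(-25\right) = \frac{6}{7} - \frac{25}{7} = - \frac{19}{7} \approx -2.7143$)
$Z{\left(P \right)} = 2 P$
$I{\left(N \right)} = - \frac{38}{7}$ ($I{\left(N \right)} = 2 \left(- \frac{19}{7}\right) = - \frac{38}{7}$)
$357 + I{\left(21 \right)} 209 = 357 - \frac{7942}{7} = - \frac{5443}{7}$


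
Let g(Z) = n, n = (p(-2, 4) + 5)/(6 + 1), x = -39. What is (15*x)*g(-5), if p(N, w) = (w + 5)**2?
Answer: -50310/7 ≈ -7187.1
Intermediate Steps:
p(N, w) = (5 + w)**2
n = 86/7 (n = ((5 + 4)**2 + 5)/(6 + 1) = (9**2 + 5)/7 = (81 + 5)*(1/7) = 86*(1/7) = 86/7 ≈ 12.286)
g(Z) = 86/7
(15*x)*g(-5) = (15*(-39))*(86/7) = -585*86/7 = -50310/7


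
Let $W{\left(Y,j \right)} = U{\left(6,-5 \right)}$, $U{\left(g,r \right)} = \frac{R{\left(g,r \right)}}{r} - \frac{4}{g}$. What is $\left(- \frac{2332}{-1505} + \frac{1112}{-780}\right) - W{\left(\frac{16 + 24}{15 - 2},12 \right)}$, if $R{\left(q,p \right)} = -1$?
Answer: $\frac{34661}{58695} \approx 0.59053$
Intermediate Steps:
$U{\left(g,r \right)} = - \frac{1}{r} - \frac{4}{g}$
$W{\left(Y,j \right)} = - \frac{7}{15}$ ($W{\left(Y,j \right)} = - \frac{1}{-5} - \frac{4}{6} = \left(-1\right) \left(- \frac{1}{5}\right) - \frac{2}{3} = \frac{1}{5} - \frac{2}{3} = - \frac{7}{15}$)
$\left(- \frac{2332}{-1505} + \frac{1112}{-780}\right) - W{\left(\frac{16 + 24}{15 - 2},12 \right)} = \left(- \frac{2332}{-1505} + \frac{1112}{-780}\right) - - \frac{7}{15} = \left(\left(-2332\right) \left(- \frac{1}{1505}\right) + 1112 \left(- \frac{1}{780}\right)\right) + \frac{7}{15} = \left(\frac{2332}{1505} - \frac{278}{195}\right) + \frac{7}{15} = \frac{1454}{11739} + \frac{7}{15} = \frac{34661}{58695}$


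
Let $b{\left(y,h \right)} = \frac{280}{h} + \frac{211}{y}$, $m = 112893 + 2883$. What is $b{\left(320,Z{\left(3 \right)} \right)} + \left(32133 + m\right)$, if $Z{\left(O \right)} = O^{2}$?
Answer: $\frac{426069419}{2880} \approx 1.4794 \cdot 10^{5}$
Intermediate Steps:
$m = 115776$
$b{\left(y,h \right)} = \frac{211}{y} + \frac{280}{h}$
$b{\left(320,Z{\left(3 \right)} \right)} + \left(32133 + m\right) = \left(\frac{211}{320} + \frac{280}{3^{2}}\right) + \left(32133 + 115776\right) = \left(211 \cdot \frac{1}{320} + \frac{280}{9}\right) + 147909 = \left(\frac{211}{320} + 280 \cdot \frac{1}{9}\right) + 147909 = \left(\frac{211}{320} + \frac{280}{9}\right) + 147909 = \frac{91499}{2880} + 147909 = \frac{426069419}{2880}$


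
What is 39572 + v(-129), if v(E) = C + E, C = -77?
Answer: 39366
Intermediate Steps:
v(E) = -77 + E
39572 + v(-129) = 39572 + (-77 - 129) = 39572 - 206 = 39366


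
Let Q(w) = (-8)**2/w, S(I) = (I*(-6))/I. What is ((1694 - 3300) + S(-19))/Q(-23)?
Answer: 9269/16 ≈ 579.31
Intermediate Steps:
S(I) = -6 (S(I) = (-6*I)/I = -6)
Q(w) = 64/w
((1694 - 3300) + S(-19))/Q(-23) = ((1694 - 3300) - 6)/((64/(-23))) = (-1606 - 6)/((64*(-1/23))) = -1612/(-64/23) = -1612*(-23/64) = 9269/16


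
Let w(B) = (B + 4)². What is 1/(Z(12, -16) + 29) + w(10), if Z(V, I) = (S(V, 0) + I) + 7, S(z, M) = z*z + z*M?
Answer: 32145/164 ≈ 196.01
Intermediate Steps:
S(z, M) = z² + M*z
w(B) = (4 + B)²
Z(V, I) = 7 + I + V² (Z(V, I) = (V*(0 + V) + I) + 7 = (V*V + I) + 7 = (V² + I) + 7 = (I + V²) + 7 = 7 + I + V²)
1/(Z(12, -16) + 29) + w(10) = 1/((7 - 16 + 12²) + 29) + (4 + 10)² = 1/((7 - 16 + 144) + 29) + 14² = 1/(135 + 29) + 196 = 1/164 + 196 = 32145/164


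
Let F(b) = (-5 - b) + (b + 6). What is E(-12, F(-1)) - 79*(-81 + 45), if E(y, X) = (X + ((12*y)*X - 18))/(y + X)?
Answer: 31445/11 ≈ 2858.6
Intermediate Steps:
F(b) = 1 (F(b) = (-5 - b) + (6 + b) = 1)
E(y, X) = (-18 + X + 12*X*y)/(X + y) (E(y, X) = (X + (12*X*y - 18))/(X + y) = (X + (-18 + 12*X*y))/(X + y) = (-18 + X + 12*X*y)/(X + y))
E(-12, F(-1)) - 79*(-81 + 45) = (-18 + 1 + 12*1*(-12))/(1 - 12) - 79*(-81 + 45) = (-18 + 1 - 144)/(-11) - 79*(-36) = -1/11*(-161) + 2844 = 161/11 + 2844 = 31445/11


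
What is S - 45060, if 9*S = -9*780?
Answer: -45840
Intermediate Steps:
S = -780 (S = (-9*780)/9 = (⅑)*(-7020) = -780)
S - 45060 = -780 - 45060 = -45840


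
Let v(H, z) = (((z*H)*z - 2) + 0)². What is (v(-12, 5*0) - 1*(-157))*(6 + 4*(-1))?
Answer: 322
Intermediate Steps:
v(H, z) = (-2 + H*z²)² (v(H, z) = (((H*z)*z - 2) + 0)² = ((H*z² - 2) + 0)² = ((-2 + H*z²) + 0)² = (-2 + H*z²)²)
(v(-12, 5*0) - 1*(-157))*(6 + 4*(-1)) = ((-2 - 12*(5*0)²)² - 1*(-157))*(6 + 4*(-1)) = ((-2 - 12*0²)² + 157)*(6 - 4) = ((-2 - 12*0)² + 157)*2 = ((-2 + 0)² + 157)*2 = ((-2)² + 157)*2 = (4 + 157)*2 = 161*2 = 322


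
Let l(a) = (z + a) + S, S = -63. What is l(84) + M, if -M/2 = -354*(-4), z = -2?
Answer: -2813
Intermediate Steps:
M = -2832 (M = -(-708)*(-4) = -2*1416 = -2832)
l(a) = -65 + a (l(a) = (-2 + a) - 63 = -65 + a)
l(84) + M = (-65 + 84) - 2832 = 19 - 2832 = -2813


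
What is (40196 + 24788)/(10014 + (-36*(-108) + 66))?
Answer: 8123/1746 ≈ 4.6524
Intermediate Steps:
(40196 + 24788)/(10014 + (-36*(-108) + 66)) = 64984/(10014 + (3888 + 66)) = 64984/(10014 + 3954) = 64984/13968 = 64984*(1/13968) = 8123/1746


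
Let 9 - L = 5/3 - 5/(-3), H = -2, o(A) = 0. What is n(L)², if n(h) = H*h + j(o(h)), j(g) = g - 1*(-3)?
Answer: 625/9 ≈ 69.444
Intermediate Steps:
j(g) = 3 + g (j(g) = g + 3 = 3 + g)
L = 17/3 (L = 9 - (5/3 - 5/(-3)) = 9 - (5*(⅓) - 5*(-⅓)) = 9 - (5/3 + 5/3) = 9 - 1*10/3 = 9 - 10/3 = 17/3 ≈ 5.6667)
n(h) = 3 - 2*h (n(h) = -2*h + (3 + 0) = -2*h + 3 = 3 - 2*h)
n(L)² = (3 - 2*17/3)² = (3 - 34/3)² = (-25/3)² = 625/9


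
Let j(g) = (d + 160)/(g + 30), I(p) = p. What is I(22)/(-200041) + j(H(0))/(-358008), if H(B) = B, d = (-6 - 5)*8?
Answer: -3481781/29840115970 ≈ -0.00011668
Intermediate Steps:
d = -88 (d = -11*8 = -88)
j(g) = 72/(30 + g) (j(g) = (-88 + 160)/(g + 30) = 72/(30 + g))
I(22)/(-200041) + j(H(0))/(-358008) = 22/(-200041) + (72/(30 + 0))/(-358008) = 22*(-1/200041) + (72/30)*(-1/358008) = -22/200041 + (72*(1/30))*(-1/358008) = -22/200041 + (12/5)*(-1/358008) = -22/200041 - 1/149170 = -3481781/29840115970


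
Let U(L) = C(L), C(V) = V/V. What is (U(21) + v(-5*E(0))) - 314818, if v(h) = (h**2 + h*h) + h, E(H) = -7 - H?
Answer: -312332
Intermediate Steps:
C(V) = 1
U(L) = 1
v(h) = h + 2*h**2 (v(h) = (h**2 + h**2) + h = 2*h**2 + h = h + 2*h**2)
(U(21) + v(-5*E(0))) - 314818 = (1 + (-5*(-7 - 1*0))*(1 + 2*(-5*(-7 - 1*0)))) - 314818 = (1 + (-5*(-7 + 0))*(1 + 2*(-5*(-7 + 0)))) - 314818 = (1 + (-5*(-7))*(1 + 2*(-5*(-7)))) - 314818 = (1 + 35*(1 + 2*35)) - 314818 = (1 + 35*(1 + 70)) - 314818 = (1 + 35*71) - 314818 = (1 + 2485) - 314818 = 2486 - 314818 = -312332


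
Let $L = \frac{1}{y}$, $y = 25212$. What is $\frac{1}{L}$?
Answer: $25212$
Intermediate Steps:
$L = \frac{1}{25212} \approx 3.9664 \cdot 10^{-5}$
$\frac{1}{L} = \frac{1}{\frac{1}{25212}} = 25212$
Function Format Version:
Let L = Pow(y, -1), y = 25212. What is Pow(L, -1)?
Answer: 25212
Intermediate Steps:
L = Rational(1, 25212) (L = Pow(25212, -1) = Rational(1, 25212) ≈ 3.9664e-5)
Pow(L, -1) = Pow(Rational(1, 25212), -1) = 25212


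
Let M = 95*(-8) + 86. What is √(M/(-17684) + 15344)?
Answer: 3*√133290187930/8842 ≈ 123.87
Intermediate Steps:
M = -674 (M = -760 + 86 = -674)
√(M/(-17684) + 15344) = √(-674/(-17684) + 15344) = √(-674*(-1/17684) + 15344) = √(337/8842 + 15344) = √(135671985/8842) = 3*√133290187930/8842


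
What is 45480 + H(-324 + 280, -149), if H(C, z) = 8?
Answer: 45488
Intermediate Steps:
45480 + H(-324 + 280, -149) = 45480 + 8 = 45488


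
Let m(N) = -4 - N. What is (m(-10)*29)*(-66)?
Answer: -11484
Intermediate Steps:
(m(-10)*29)*(-66) = ((-4 - 1*(-10))*29)*(-66) = ((-4 + 10)*29)*(-66) = (6*29)*(-66) = 174*(-66) = -11484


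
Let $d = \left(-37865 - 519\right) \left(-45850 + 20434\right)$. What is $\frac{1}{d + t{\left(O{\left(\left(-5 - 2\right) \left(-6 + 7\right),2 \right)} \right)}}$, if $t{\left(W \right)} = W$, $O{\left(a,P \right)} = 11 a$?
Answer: $\frac{1}{975567667} \approx 1.025 \cdot 10^{-9}$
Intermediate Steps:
$d = 975567744$ ($d = \left(-38384\right) \left(-25416\right) = 975567744$)
$\frac{1}{d + t{\left(O{\left(\left(-5 - 2\right) \left(-6 + 7\right),2 \right)} \right)}} = \frac{1}{975567744 + 11 \left(-5 - 2\right) \left(-6 + 7\right)} = \frac{1}{975567744 + 11 \left(\left(-7\right) 1\right)} = \frac{1}{975567744 + 11 \left(-7\right)} = \frac{1}{975567744 - 77} = \frac{1}{975567667}$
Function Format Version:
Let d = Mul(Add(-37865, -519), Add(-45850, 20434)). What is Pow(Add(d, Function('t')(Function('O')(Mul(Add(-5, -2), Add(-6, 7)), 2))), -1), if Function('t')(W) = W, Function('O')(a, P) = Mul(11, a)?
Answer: Rational(1, 975567667) ≈ 1.0250e-9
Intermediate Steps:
d = 975567744 (d = Mul(-38384, -25416) = 975567744)
Pow(Add(d, Function('t')(Function('O')(Mul(Add(-5, -2), Add(-6, 7)), 2))), -1) = Pow(Add(975567744, Mul(11, Mul(Add(-5, -2), Add(-6, 7)))), -1) = Pow(Add(975567744, Mul(11, Mul(-7, 1))), -1) = Pow(Add(975567744, Mul(11, -7)), -1) = Pow(Add(975567744, -77), -1) = Pow(975567667, -1) = Rational(1, 975567667)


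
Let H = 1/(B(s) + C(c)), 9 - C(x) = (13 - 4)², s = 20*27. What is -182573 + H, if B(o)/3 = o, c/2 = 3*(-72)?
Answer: -282623003/1548 ≈ -1.8257e+5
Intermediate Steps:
s = 540
c = -432 (c = 2*(3*(-72)) = 2*(-216) = -432)
B(o) = 3*o
C(x) = -72 (C(x) = 9 - (13 - 4)² = 9 - 1*9² = 9 - 1*81 = 9 - 81 = -72)
H = 1/1548 (H = 1/(3*540 - 72) = 1/(1620 - 72) = 1/1548 ≈ 0.00064600)
-182573 + H = -182573 + 1/1548 = -282623003/1548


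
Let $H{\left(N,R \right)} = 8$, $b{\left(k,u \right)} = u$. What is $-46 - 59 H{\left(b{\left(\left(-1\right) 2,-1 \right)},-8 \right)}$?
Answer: $-518$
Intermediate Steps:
$-46 - 59 H{\left(b{\left(\left(-1\right) 2,-1 \right)},-8 \right)} = -46 - 472 = -518$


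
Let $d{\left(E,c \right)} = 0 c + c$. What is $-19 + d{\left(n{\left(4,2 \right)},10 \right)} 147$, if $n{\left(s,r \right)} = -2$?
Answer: $1451$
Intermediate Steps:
$d{\left(E,c \right)} = c$ ($d{\left(E,c \right)} = 0 + c = c$)
$-19 + d{\left(n{\left(4,2 \right)},10 \right)} 147 = -19 + 10 \cdot 147 = -19 + 1470 = 1451$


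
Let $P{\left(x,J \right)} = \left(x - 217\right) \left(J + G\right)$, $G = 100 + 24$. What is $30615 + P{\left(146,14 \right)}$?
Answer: $20817$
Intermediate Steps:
$G = 124$
$P{\left(x,J \right)} = \left(-217 + x\right) \left(124 + J\right)$ ($P{\left(x,J \right)} = \left(x - 217\right) \left(J + 124\right) = \left(-217 + x\right) \left(124 + J\right)$)
$30615 + P{\left(146,14 \right)} = 30615 + \left(-26908 - 3038 + 124 \cdot 146 + 14 \cdot 146\right) = 30615 + \left(-26908 - 3038 + 18104 + 2044\right) = 30615 - 9798 = 20817$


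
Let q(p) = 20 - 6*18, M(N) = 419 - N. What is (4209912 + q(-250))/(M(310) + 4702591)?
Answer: 1052456/1175675 ≈ 0.89519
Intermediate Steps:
q(p) = -88 (q(p) = 20 - 108 = -88)
(4209912 + q(-250))/(M(310) + 4702591) = (4209912 - 88)/((419 - 1*310) + 4702591) = 4209824/((419 - 310) + 4702591) = 4209824/(109 + 4702591) = 4209824/4702700 = 4209824*(1/4702700) = 1052456/1175675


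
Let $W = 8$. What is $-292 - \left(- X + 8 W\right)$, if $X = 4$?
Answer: $-352$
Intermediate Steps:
$-292 - \left(- X + 8 W\right) = -292 + \left(4 - 64\right) = -292 - 60 = -352$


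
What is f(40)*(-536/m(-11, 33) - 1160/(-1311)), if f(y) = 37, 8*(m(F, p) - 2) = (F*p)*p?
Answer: 721449976/15683493 ≈ 46.001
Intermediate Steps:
m(F, p) = 2 + F*p²/8 (m(F, p) = 2 + ((F*p)*p)/8 = 2 + (F*p²)/8 = 2 + F*p²/8)
f(40)*(-536/m(-11, 33) - 1160/(-1311)) = 37*(-536/(2 + (⅛)*(-11)*33²) - 1160/(-1311)) = 37*(-536/(2 + (⅛)*(-11)*1089) - 1160*(-1/1311)) = 37*(-536/(2 - 11979/8) + 1160/1311) = 37*(-536/(-11963/8) + 1160/1311) = 37*(-536*(-8/11963) + 1160/1311) = 37*(4288/11963 + 1160/1311) = 37*(19498648/15683493) = 721449976/15683493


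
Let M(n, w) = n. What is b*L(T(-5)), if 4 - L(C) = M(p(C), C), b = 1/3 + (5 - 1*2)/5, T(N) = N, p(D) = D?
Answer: 42/5 ≈ 8.4000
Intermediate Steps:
b = 14/15 (b = 1*(⅓) + (5 - 2)*(⅕) = ⅓ + 3*(⅕) = ⅓ + ⅗ = 14/15 ≈ 0.93333)
L(C) = 4 - C
b*L(T(-5)) = 14*(4 - 1*(-5))/15 = 14*(4 + 5)/15 = (14/15)*9 = 42/5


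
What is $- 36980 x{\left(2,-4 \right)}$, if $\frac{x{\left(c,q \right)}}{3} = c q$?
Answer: $887520$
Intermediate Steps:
$x{\left(c,q \right)} = 3 c q$
$- 36980 x{\left(2,-4 \right)} = - 36980 \cdot 3 \cdot 2 \left(-4\right) = \left(-36980\right) \left(-24\right) = 887520$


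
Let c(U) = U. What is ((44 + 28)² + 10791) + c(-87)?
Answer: 15888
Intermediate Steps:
((44 + 28)² + 10791) + c(-87) = ((44 + 28)² + 10791) - 87 = (72² + 10791) - 87 = (5184 + 10791) - 87 = 15975 - 87 = 15888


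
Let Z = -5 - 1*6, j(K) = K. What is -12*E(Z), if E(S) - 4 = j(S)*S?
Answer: -1500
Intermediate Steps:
Z = -11 (Z = -5 - 6 = -11)
E(S) = 4 + S**2 (E(S) = 4 + S*S = 4 + S**2)
-12*E(Z) = -12*(4 + (-11)**2) = -12*(4 + 121) = -12*125 = -1500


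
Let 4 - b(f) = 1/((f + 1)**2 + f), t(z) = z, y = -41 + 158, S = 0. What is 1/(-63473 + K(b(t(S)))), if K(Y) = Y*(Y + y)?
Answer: -1/63113 ≈ -1.5845e-5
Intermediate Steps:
y = 117
b(f) = 4 - 1/(f + (1 + f)**2) (b(f) = 4 - 1/((f + 1)**2 + f) = 4 - 1/((1 + f)**2 + f) = 4 - 1/(f + (1 + f)**2))
K(Y) = Y*(117 + Y) (K(Y) = Y*(Y + 117) = Y*(117 + Y))
1/(-63473 + K(b(t(S)))) = 1/(-63473 + ((-1 + 4*0 + 4*(1 + 0)**2)/(0 + (1 + 0)**2))*(117 + (-1 + 4*0 + 4*(1 + 0)**2)/(0 + (1 + 0)**2))) = 1/(-63473 + ((-1 + 0 + 4*1**2)/(0 + 1**2))*(117 + (-1 + 0 + 4*1**2)/(0 + 1**2))) = 1/(-63473 + ((-1 + 0 + 4*1)/(0 + 1))*(117 + (-1 + 0 + 4*1)/(0 + 1))) = 1/(-63473 + ((-1 + 0 + 4)/1)*(117 + (-1 + 0 + 4)/1)) = 1/(-63473 + (1*3)*(117 + 1*3)) = 1/(-63473 + 3*(117 + 3)) = 1/(-63473 + 3*120) = 1/(-63473 + 360) = 1/(-63113) = -1/63113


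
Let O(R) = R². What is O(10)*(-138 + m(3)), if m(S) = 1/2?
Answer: -13750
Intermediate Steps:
m(S) = ½
O(10)*(-138 + m(3)) = 10²*(-138 + ½) = 100*(-275/2) = -13750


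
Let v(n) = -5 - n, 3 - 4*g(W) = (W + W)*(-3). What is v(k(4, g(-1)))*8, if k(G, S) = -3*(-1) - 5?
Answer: -24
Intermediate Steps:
g(W) = 3/4 + 3*W/2 (g(W) = 3/4 - (W + W)*(-3)/4 = 3/4 - 2*W*(-3)/4 = 3/4 - (-3)*W/2 = 3/4 + 3*W/2)
k(G, S) = -2 (k(G, S) = 3 - 5 = -2)
v(k(4, g(-1)))*8 = (-5 - 1*(-2))*8 = (-5 + 2)*8 = -3*8 = -24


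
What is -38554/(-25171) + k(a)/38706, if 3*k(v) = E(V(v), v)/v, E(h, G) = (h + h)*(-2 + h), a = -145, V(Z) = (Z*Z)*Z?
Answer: -537797660301913/487134363 ≈ -1.1040e+6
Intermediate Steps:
V(Z) = Z³ (V(Z) = Z²*Z = Z³)
E(h, G) = 2*h*(-2 + h) (E(h, G) = (2*h)*(-2 + h) = 2*h*(-2 + h))
k(v) = 2*v²*(-2 + v³)/3 (k(v) = ((2*v³*(-2 + v³))/v)/3 = (2*v²*(-2 + v³))/3 = 2*v²*(-2 + v³)/3)
-38554/(-25171) + k(a)/38706 = -38554/(-25171) + ((⅔)*(-145)²*(-2 + (-145)³))/38706 = -38554*(-1/25171) + ((⅔)*21025*(-2 - 3048625))*(1/38706) = 38554/25171 + ((⅔)*21025*(-3048627))*(1/38706) = 38554/25171 - 42731588450*1/38706 = 38554/25171 - 21365794225/19353 = -537797660301913/487134363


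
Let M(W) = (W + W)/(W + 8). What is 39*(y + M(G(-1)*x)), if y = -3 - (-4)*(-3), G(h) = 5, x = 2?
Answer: -1625/3 ≈ -541.67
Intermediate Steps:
y = -15 (y = -3 - 1*12 = -3 - 12 = -15)
M(W) = 2*W/(8 + W) (M(W) = (2*W)/(8 + W) = 2*W/(8 + W))
39*(y + M(G(-1)*x)) = 39*(-15 + 2*(5*2)/(8 + 5*2)) = 39*(-15 + 2*10/(8 + 10)) = 39*(-15 + 2*10/18) = 39*(-15 + 2*10*(1/18)) = 39*(-15 + 10/9) = 39*(-125/9) = -1625/3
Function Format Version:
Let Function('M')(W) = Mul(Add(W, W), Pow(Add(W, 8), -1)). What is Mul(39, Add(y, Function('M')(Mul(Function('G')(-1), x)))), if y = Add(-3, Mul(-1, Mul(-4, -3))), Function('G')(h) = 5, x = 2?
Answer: Rational(-1625, 3) ≈ -541.67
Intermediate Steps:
y = -15 (y = Add(-3, Mul(-1, 12)) = Add(-3, -12) = -15)
Function('M')(W) = Mul(2, W, Pow(Add(8, W), -1)) (Function('M')(W) = Mul(Mul(2, W), Pow(Add(8, W), -1)) = Mul(2, W, Pow(Add(8, W), -1)))
Mul(39, Add(y, Function('M')(Mul(Function('G')(-1), x)))) = Mul(39, Add(-15, Mul(2, Mul(5, 2), Pow(Add(8, Mul(5, 2)), -1)))) = Mul(39, Add(-15, Mul(2, 10, Pow(Add(8, 10), -1)))) = Mul(39, Add(-15, Mul(2, 10, Pow(18, -1)))) = Mul(39, Add(-15, Mul(2, 10, Rational(1, 18)))) = Mul(39, Add(-15, Rational(10, 9))) = Mul(39, Rational(-125, 9)) = Rational(-1625, 3)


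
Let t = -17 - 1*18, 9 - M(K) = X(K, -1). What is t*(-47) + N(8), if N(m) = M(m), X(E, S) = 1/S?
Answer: 1655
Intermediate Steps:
M(K) = 10 (M(K) = 9 - 1/(-1) = 9 - 1*(-1) = 9 + 1 = 10)
t = -35 (t = -17 - 18 = -35)
N(m) = 10
t*(-47) + N(8) = -35*(-47) + 10 = 1645 + 10 = 1655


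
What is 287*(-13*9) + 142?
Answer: -33437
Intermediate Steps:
287*(-13*9) + 142 = 287*(-117) + 142 = -33579 + 142 = -33437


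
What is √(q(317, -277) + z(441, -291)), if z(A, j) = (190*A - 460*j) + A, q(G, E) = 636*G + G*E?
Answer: √331894 ≈ 576.10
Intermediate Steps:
q(G, E) = 636*G + E*G
z(A, j) = -460*j + 191*A (z(A, j) = (-460*j + 190*A) + A = -460*j + 191*A)
√(q(317, -277) + z(441, -291)) = √(317*(636 - 277) + (-460*(-291) + 191*441)) = √(317*359 + (133860 + 84231)) = √(113803 + 218091) = √331894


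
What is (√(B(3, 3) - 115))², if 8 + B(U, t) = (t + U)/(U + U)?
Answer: -122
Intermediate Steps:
B(U, t) = -8 + (U + t)/(2*U) (B(U, t) = -8 + (t + U)/(U + U) = -8 + (U + t)/((2*U)) = -8 + (U + t)*(1/(2*U)) = -8 + (U + t)/(2*U))
(√(B(3, 3) - 115))² = (√((½)*(3 - 15*3)/3 - 115))² = (√((½)*(⅓)*(3 - 45) - 115))² = (√((½)*(⅓)*(-42) - 115))² = (√(-7 - 115))² = (√(-122))² = (I*√122)² = -122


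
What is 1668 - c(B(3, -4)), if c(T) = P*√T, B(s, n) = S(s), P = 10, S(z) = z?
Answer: 1668 - 10*√3 ≈ 1650.7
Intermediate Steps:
B(s, n) = s
c(T) = 10*√T
1668 - c(B(3, -4)) = 1668 - 10*√3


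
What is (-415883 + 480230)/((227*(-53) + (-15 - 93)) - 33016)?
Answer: -64347/45155 ≈ -1.4250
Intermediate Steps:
(-415883 + 480230)/((227*(-53) + (-15 - 93)) - 33016) = 64347/((-12031 - 108) - 33016) = 64347/(-12139 - 33016) = 64347/(-45155) = 64347*(-1/45155) = -64347/45155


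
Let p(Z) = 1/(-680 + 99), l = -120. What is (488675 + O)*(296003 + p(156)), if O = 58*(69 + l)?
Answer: 83532512911014/581 ≈ 1.4377e+11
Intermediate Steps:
p(Z) = -1/581 (p(Z) = 1/(-581) = -1/581)
O = -2958 (O = 58*(69 - 120) = 58*(-51) = -2958)
(488675 + O)*(296003 + p(156)) = (488675 - 2958)*(296003 - 1/581) = 485717*(171977742/581) = 83532512911014/581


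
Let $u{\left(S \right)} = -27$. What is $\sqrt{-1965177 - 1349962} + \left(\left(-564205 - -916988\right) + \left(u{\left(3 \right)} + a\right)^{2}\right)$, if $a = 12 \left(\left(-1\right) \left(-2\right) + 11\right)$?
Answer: $369424 + i \sqrt{3315139} \approx 3.6942 \cdot 10^{5} + 1820.8 i$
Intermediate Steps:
$a = 156$ ($a = 12 \left(2 + 11\right) = 12 \cdot 13 = 156$)
$\sqrt{-1965177 - 1349962} + \left(\left(-564205 - -916988\right) + \left(u{\left(3 \right)} + a\right)^{2}\right) = \sqrt{-1965177 - 1349962} + \left(\left(-564205 - -916988\right) + \left(-27 + 156\right)^{2}\right) = \sqrt{-3315139} + \left(\left(-564205 + 916988\right) + 129^{2}\right) = i \sqrt{3315139} + \left(352783 + 16641\right) = i \sqrt{3315139} + 369424 = 369424 + i \sqrt{3315139}$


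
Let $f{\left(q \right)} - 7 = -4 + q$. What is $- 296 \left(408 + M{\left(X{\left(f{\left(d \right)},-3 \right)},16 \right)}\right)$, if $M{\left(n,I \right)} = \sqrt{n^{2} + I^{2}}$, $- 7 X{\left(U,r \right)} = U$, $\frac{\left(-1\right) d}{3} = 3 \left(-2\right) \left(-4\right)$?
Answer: $-120768 - \frac{296 \sqrt{17305}}{7} \approx -1.2633 \cdot 10^{5}$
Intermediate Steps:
$d = -72$ ($d = - 3 \cdot 3 \left(-2\right) \left(-4\right) = - 3 \left(\left(-6\right) \left(-4\right)\right) = \left(-3\right) 24 = -72$)
$f{\left(q \right)} = 3 + q$ ($f{\left(q \right)} = 7 + \left(-4 + q\right) = 3 + q$)
$X{\left(U,r \right)} = - \frac{U}{7}$
$M{\left(n,I \right)} = \sqrt{I^{2} + n^{2}}$
$- 296 \left(408 + M{\left(X{\left(f{\left(d \right)},-3 \right)},16 \right)}\right) = - 296 \left(408 + \sqrt{16^{2} + \left(- \frac{3 - 72}{7}\right)^{2}}\right) = - 296 \left(408 + \sqrt{256 + \left(\left(- \frac{1}{7}\right) \left(-69\right)\right)^{2}}\right) = - 296 \left(408 + \sqrt{256 + \left(\frac{69}{7}\right)^{2}}\right) = - 296 \left(408 + \sqrt{256 + \frac{4761}{49}}\right) = - 296 \left(408 + \sqrt{\frac{17305}{49}}\right) = - 296 \left(408 + \frac{\sqrt{17305}}{7}\right) = -120768 - \frac{296 \sqrt{17305}}{7}$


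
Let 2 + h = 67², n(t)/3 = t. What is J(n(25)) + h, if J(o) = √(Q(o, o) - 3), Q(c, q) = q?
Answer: 4487 + 6*√2 ≈ 4495.5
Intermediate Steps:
n(t) = 3*t
J(o) = √(-3 + o) (J(o) = √(o - 3) = √(-3 + o))
h = 4487 (h = -2 + 67² = -2 + 4489 = 4487)
J(n(25)) + h = √(-3 + 3*25) + 4487 = √(-3 + 75) + 4487 = √72 + 4487 = 6*√2 + 4487 = 4487 + 6*√2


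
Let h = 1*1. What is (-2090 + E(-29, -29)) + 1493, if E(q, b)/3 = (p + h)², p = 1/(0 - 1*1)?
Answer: -597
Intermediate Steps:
p = -1 (p = 1/(0 - 1) = 1/(-1) = -1)
h = 1
E(q, b) = 0 (E(q, b) = 3*(-1 + 1)² = 3*0² = 3*0 = 0)
(-2090 + E(-29, -29)) + 1493 = (-2090 + 0) + 1493 = -2090 + 1493 = -597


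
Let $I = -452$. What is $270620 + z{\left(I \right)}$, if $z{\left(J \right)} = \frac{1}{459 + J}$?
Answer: $\frac{1894341}{7} \approx 2.7062 \cdot 10^{5}$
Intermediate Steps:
$270620 + z{\left(I \right)} = 270620 + \frac{1}{459 - 452} = 270620 + \frac{1}{7} = \frac{1894341}{7}$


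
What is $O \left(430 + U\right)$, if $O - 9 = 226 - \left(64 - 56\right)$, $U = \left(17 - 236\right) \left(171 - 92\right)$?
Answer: $-3829717$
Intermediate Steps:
$U = -17301$ ($U = \left(-219\right) 79 = -17301$)
$O = 227$ ($O = 9 + \left(226 - \left(64 - 56\right)\right) = 9 + \left(226 - 8\right) = 9 + 218 = 227$)
$O \left(430 + U\right) = 227 \left(430 - 17301\right) = 227 \left(-16871\right) = -3829717$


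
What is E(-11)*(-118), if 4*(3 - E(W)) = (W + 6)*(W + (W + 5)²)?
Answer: -8083/2 ≈ -4041.5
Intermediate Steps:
E(W) = 3 - (6 + W)*(W + (5 + W)²)/4 (E(W) = 3 - (W + 6)*(W + (W + 5)²)/4 = 3 - (6 + W)*(W + (5 + W)²)/4)
E(-11)*(-118) = (-69/2 - 91/4*(-11) - 17/4*(-11)² - ¼*(-11)³)*(-118) = (-69/2 + 1001/4 - 17/4*121 - ¼*(-1331))*(-118) = (-69/2 + 1001/4 - 2057/4 + 1331/4)*(-118) = (137/4)*(-118) = -8083/2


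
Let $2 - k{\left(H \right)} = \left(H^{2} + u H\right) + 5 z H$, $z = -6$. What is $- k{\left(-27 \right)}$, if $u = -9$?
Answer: $1780$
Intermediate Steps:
$k{\left(H \right)} = 2 - H^{2} + 39 H$ ($k{\left(H \right)} = 2 - \left(\left(H^{2} - 9 H\right) + 5 \left(-6\right) H\right) = 2 - \left(\left(H^{2} - 9 H\right) - 30 H\right) = 2 - \left(H^{2} - 39 H\right) = 2 - H^{2} + 39 H$)
$- k{\left(-27 \right)} = - (2 - \left(-27\right)^{2} + 39 \left(-27\right)) = - (2 - 729 - 1053) = \left(-1\right) \left(-1780\right) = 1780$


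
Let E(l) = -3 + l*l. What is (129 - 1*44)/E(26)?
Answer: 85/673 ≈ 0.12630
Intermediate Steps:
E(l) = -3 + l²
(129 - 1*44)/E(26) = (129 - 1*44)/(-3 + 26²) = (129 - 44)/(-3 + 676) = 85/673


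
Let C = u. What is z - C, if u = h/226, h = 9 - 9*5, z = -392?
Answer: -44278/113 ≈ -391.84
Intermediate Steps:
h = -36 (h = 9 - 45 = -36)
u = -18/113 (u = -36/226 = -36*1/226 = -18/113 ≈ -0.15929)
C = -18/113 ≈ -0.15929
z - C = -392 - 1*(-18/113) = -392 + 18/113 = -44278/113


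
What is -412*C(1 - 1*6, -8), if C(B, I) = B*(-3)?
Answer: -6180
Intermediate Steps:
C(B, I) = -3*B
-412*C(1 - 1*6, -8) = -(-1236)*(1 - 1*6) = -(-1236)*(1 - 6) = -(-1236)*(-5) = -412*15 = -6180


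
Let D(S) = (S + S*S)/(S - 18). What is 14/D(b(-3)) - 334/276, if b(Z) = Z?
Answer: -6929/138 ≈ -50.210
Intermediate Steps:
D(S) = (S + S**2)/(-18 + S)
14/D(b(-3)) - 334/276 = 14/((-3*(1 - 3)/(-18 - 3))) - 334/276 = 14/((-3*(-2)/(-21))) - 334*1/276 = 14/((-3*(-1/21)*(-2))) - 167/138 = 14/(-2/7) - 167/138 = 14*(-7/2) - 167/138 = -49 - 167/138 = -6929/138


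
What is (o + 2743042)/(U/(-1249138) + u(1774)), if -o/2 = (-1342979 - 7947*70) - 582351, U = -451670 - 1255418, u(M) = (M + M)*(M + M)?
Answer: 2406552421229/3931132647260 ≈ 0.61218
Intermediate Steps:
u(M) = 4*M² (u(M) = (2*M)*(2*M) = 4*M²)
U = -1707088
o = 4963240 (o = -2*((-1342979 - 7947*70) - 582351) = -2*((-1342979 - 556290) - 582351) = -2*(-1899269 - 582351) = -2*(-2481620) = 4963240)
(o + 2743042)/(U/(-1249138) + u(1774)) = (4963240 + 2743042)/(-1707088/(-1249138) + 4*1774²) = 7706282/(-1707088*(-1/1249138) + 4*3147076) = 7706282/(853544/624569 + 12588304) = 7706282/(7862265294520/624569) = 7706282*(624569/7862265294520) = 2406552421229/3931132647260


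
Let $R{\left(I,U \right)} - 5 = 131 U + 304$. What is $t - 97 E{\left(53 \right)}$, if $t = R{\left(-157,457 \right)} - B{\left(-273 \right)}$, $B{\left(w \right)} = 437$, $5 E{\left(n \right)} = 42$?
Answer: $\frac{294621}{5} \approx 58924.0$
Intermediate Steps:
$E{\left(n \right)} = \frac{42}{5}$ ($E{\left(n \right)} = \frac{1}{5} \cdot 42 = \frac{42}{5}$)
$R{\left(I,U \right)} = 309 + 131 U$ ($R{\left(I,U \right)} = 5 + \left(131 U + 304\right) = 5 + \left(304 + 131 U\right) = 309 + 131 U$)
$t = 59739$ ($t = \left(309 + 131 \cdot 457\right) - 437 = \left(309 + 59867\right) - 437 = 60176 - 437 = 59739$)
$t - 97 E{\left(53 \right)} = 59739 - \frac{4074}{5} = \frac{294621}{5}$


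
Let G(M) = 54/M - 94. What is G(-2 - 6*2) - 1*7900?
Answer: -55985/7 ≈ -7997.9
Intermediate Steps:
G(M) = -94 + 54/M
G(-2 - 6*2) - 1*7900 = (-94 + 54/(-2 - 6*2)) - 1*7900 = (-94 + 54/(-2 - 12)) - 7900 = (-94 + 54/(-14)) - 7900 = (-94 + 54*(-1/14)) - 7900 = (-94 - 27/7) - 7900 = -685/7 - 7900 = -55985/7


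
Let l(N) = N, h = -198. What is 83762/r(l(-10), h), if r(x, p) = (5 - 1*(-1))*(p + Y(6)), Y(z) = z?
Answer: -41881/576 ≈ -72.710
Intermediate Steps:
r(x, p) = 36 + 6*p (r(x, p) = (5 - 1*(-1))*(p + 6) = (5 + 1)*(6 + p) = 6*(6 + p) = 36 + 6*p)
83762/r(l(-10), h) = 83762/(36 + 6*(-198)) = 83762/(36 - 1188) = 83762/(-1152) = 83762*(-1/1152) = -41881/576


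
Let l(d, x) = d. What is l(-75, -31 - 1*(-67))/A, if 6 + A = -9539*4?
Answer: 75/38162 ≈ 0.0019653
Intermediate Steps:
A = -38162 (A = -6 - 9539*4 = -6 - 38156 = -38162)
l(-75, -31 - 1*(-67))/A = -75/(-38162) = -75*(-1/38162) = 75/38162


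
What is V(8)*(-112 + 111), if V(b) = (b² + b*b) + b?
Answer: -136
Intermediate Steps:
V(b) = b + 2*b² (V(b) = (b² + b²) + b = 2*b² + b = b + 2*b²)
V(8)*(-112 + 111) = (8*(1 + 2*8))*(-112 + 111) = (8*(1 + 16))*(-1) = (8*17)*(-1) = 136*(-1) = -136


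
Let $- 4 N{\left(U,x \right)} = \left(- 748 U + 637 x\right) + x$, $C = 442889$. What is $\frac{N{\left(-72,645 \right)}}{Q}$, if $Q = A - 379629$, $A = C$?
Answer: $- \frac{232683}{126520} \approx -1.8391$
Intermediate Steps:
$A = 442889$
$Q = 63260$ ($Q = 442889 - 379629 = 63260$)
$N{\left(U,x \right)} = 187 U - \frac{319 x}{2}$ ($N{\left(U,x \right)} = - \frac{\left(- 748 U + 637 x\right) + x}{4} = - \frac{- 748 U + 638 x}{4} = 187 U - \frac{319 x}{2}$)
$\frac{N{\left(-72,645 \right)}}{Q} = \frac{187 \left(-72\right) - \frac{205755}{2}}{63260} = \left(-13464 - \frac{205755}{2}\right) \frac{1}{63260} = \left(- \frac{232683}{2}\right) \frac{1}{63260} = - \frac{232683}{126520}$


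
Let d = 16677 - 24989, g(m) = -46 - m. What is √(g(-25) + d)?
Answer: I*√8333 ≈ 91.285*I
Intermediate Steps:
d = -8312
√(g(-25) + d) = √((-46 - 1*(-25)) - 8312) = √((-46 + 25) - 8312) = √(-21 - 8312) = √(-8333) = I*√8333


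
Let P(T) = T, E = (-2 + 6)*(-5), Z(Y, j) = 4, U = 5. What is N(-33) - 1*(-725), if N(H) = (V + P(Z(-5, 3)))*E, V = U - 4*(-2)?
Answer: 385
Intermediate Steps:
V = 13 (V = 5 - 4*(-2) = 5 + 8 = 13)
E = -20 (E = 4*(-5) = -20)
N(H) = -340 (N(H) = (13 + 4)*(-20) = 17*(-20) = -340)
N(-33) - 1*(-725) = -340 - 1*(-725) = -340 + 725 = 385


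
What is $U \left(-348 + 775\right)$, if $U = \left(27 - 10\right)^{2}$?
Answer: $123403$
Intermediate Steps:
$U = 289$ ($U = 17^{2} = 289$)
$U \left(-348 + 775\right) = 289 \left(-348 + 775\right) = 289 \cdot 427 = 123403$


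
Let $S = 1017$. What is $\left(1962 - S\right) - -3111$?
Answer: $4056$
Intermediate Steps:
$\left(1962 - S\right) - -3111 = \left(1962 - 1017\right) - -3111 = \left(1962 - 1017\right) + 3111 = 945 + 3111 = 4056$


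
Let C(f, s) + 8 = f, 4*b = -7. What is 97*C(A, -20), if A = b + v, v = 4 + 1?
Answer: -1843/4 ≈ -460.75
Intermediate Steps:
b = -7/4 (b = (¼)*(-7) = -7/4 ≈ -1.7500)
v = 5
A = 13/4 (A = -7/4 + 5 = 13/4 ≈ 3.2500)
C(f, s) = -8 + f
97*C(A, -20) = 97*(-8 + 13/4) = 97*(-19/4) = -1843/4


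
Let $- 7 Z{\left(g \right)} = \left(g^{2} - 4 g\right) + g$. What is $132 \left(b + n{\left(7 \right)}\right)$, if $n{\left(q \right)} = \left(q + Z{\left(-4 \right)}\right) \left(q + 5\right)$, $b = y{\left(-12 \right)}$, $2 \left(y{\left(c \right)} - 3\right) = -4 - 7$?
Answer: $4422$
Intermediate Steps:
$y{\left(c \right)} = - \frac{5}{2}$ ($y{\left(c \right)} = 3 + \frac{-4 - 7}{2} = 3 + \frac{1}{2} \left(-11\right) = 3 - \frac{11}{2} = - \frac{5}{2}$)
$b = - \frac{5}{2} \approx -2.5$
$Z{\left(g \right)} = - \frac{g^{2}}{7} + \frac{3 g}{7}$ ($Z{\left(g \right)} = - \frac{\left(g^{2} - 4 g\right) + g}{7} = - \frac{g^{2} - 3 g}{7} = - \frac{g^{2}}{7} + \frac{3 g}{7}$)
$n{\left(q \right)} = \left(-4 + q\right) \left(5 + q\right)$ ($n{\left(q \right)} = \left(q + \frac{1}{7} \left(-4\right) \left(3 - -4\right)\right) \left(q + 5\right) = \left(q + \frac{1}{7} \left(-4\right) \left(3 + 4\right)\right) \left(5 + q\right) = \left(q + \frac{1}{7} \left(-4\right) 7\right) \left(5 + q\right) = \left(q - 4\right) \left(5 + q\right) = \left(-4 + q\right) \left(5 + q\right)$)
$132 \left(b + n{\left(7 \right)}\right) = 132 \left(- \frac{5}{2} + \left(-20 + 7 + 7^{2}\right)\right) = 132 \left(- \frac{5}{2} + \left(-20 + 7 + 49\right)\right) = 132 \left(- \frac{5}{2} + 36\right) = 132 \cdot \frac{67}{2} = 4422$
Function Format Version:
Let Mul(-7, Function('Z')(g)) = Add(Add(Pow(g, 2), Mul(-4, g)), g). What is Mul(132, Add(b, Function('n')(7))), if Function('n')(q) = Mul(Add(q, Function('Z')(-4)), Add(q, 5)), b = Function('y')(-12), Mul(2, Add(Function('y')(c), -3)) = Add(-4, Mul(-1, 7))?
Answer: 4422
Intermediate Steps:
Function('y')(c) = Rational(-5, 2) (Function('y')(c) = Add(3, Mul(Rational(1, 2), Add(-4, Mul(-1, 7)))) = Add(3, Mul(Rational(1, 2), Add(-4, -7))) = Add(3, Mul(Rational(1, 2), -11)) = Add(3, Rational(-11, 2)) = Rational(-5, 2))
b = Rational(-5, 2) ≈ -2.5000
Function('Z')(g) = Add(Mul(Rational(-1, 7), Pow(g, 2)), Mul(Rational(3, 7), g)) (Function('Z')(g) = Mul(Rational(-1, 7), Add(Add(Pow(g, 2), Mul(-4, g)), g)) = Mul(Rational(-1, 7), Add(Pow(g, 2), Mul(-3, g))) = Add(Mul(Rational(-1, 7), Pow(g, 2)), Mul(Rational(3, 7), g)))
Function('n')(q) = Mul(Add(-4, q), Add(5, q)) (Function('n')(q) = Mul(Add(q, Mul(Rational(1, 7), -4, Add(3, Mul(-1, -4)))), Add(q, 5)) = Mul(Add(q, Mul(Rational(1, 7), -4, Add(3, 4))), Add(5, q)) = Mul(Add(q, Mul(Rational(1, 7), -4, 7)), Add(5, q)) = Mul(Add(q, -4), Add(5, q)) = Mul(Add(-4, q), Add(5, q)))
Mul(132, Add(b, Function('n')(7))) = Mul(132, Add(Rational(-5, 2), Add(-20, 7, Pow(7, 2)))) = Mul(132, Add(Rational(-5, 2), Add(-20, 7, 49))) = Mul(132, Add(Rational(-5, 2), 36)) = Mul(132, Rational(67, 2)) = 4422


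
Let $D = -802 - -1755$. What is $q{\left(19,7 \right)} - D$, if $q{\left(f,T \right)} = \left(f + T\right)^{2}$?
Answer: $-277$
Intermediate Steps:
$D = 953$ ($D = -802 + 1755 = 953$)
$q{\left(f,T \right)} = \left(T + f\right)^{2}$
$q{\left(19,7 \right)} - D = \left(7 + 19\right)^{2} - 953 = 26^{2} - 953 = 676 - 953 = -277$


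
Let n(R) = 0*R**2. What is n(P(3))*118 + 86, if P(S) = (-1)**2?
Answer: 86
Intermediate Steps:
P(S) = 1
n(R) = 0
n(P(3))*118 + 86 = 0*118 + 86 = 0 + 86 = 86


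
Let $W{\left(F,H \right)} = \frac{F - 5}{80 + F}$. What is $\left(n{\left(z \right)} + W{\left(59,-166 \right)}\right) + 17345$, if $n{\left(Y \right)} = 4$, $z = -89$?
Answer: $\frac{2411565}{139} \approx 17349.0$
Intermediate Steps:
$W{\left(F,H \right)} = \frac{-5 + F}{80 + F}$
$\left(n{\left(z \right)} + W{\left(59,-166 \right)}\right) + 17345 = \left(4 + \frac{-5 + 59}{80 + 59}\right) + 17345 = \left(4 + \frac{1}{139} \cdot 54\right) + 17345 = \left(4 + \frac{54}{139}\right) + 17345 = \frac{610}{139} + 17345 = \frac{2411565}{139}$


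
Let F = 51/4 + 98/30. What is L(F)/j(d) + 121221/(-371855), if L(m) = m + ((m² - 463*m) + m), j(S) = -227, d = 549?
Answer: 1888379346929/60775981200 ≈ 31.071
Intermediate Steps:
F = 961/60 (F = 51*(¼) + 98*(1/30) = 51/4 + 49/15 = 961/60 ≈ 16.017)
L(m) = m² - 461*m (L(m) = m + (m² - 462*m) = m² - 461*m)
L(F)/j(d) + 121221/(-371855) = (961*(-461 + 961/60)/60)/(-227) + 121221/(-371855) = ((961/60)*(-26699/60))*(-1/227) + 121221*(-1/371855) = -25657739/3600*(-1/227) - 121221/371855 = 25657739/817200 - 121221/371855 = 1888379346929/60775981200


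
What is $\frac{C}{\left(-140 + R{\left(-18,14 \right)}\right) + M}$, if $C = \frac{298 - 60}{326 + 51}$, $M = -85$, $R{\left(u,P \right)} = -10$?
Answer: $- \frac{238}{88595} \approx -0.0026864$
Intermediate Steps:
$C = \frac{238}{377} \approx 0.6313$
$\frac{C}{\left(-140 + R{\left(-18,14 \right)}\right) + M} = \frac{238}{377 \left(\left(-140 - 10\right) - 85\right)} = \frac{238}{377 \left(-150 - 85\right)} = \frac{238}{377 \left(-235\right)} = \frac{238}{377} \left(- \frac{1}{235}\right) = - \frac{238}{88595}$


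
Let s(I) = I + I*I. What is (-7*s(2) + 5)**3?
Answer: -50653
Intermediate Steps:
s(I) = I + I**2
(-7*s(2) + 5)**3 = (-14*(1 + 2) + 5)**3 = (-14*3 + 5)**3 = (-7*6 + 5)**3 = (-42 + 5)**3 = (-37)**3 = -50653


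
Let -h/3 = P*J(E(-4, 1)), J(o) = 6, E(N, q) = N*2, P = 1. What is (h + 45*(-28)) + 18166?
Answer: 16888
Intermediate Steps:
E(N, q) = 2*N
h = -18 (h = -3*6 = -18)
(h + 45*(-28)) + 18166 = (-18 + 45*(-28)) + 18166 = (-18 - 1260) + 18166 = -1278 + 18166 = 16888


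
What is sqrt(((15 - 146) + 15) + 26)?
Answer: 3*I*sqrt(10) ≈ 9.4868*I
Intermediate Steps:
sqrt(((15 - 146) + 15) + 26) = sqrt((-131 + 15) + 26) = sqrt(-116 + 26) = sqrt(-90) = 3*I*sqrt(10)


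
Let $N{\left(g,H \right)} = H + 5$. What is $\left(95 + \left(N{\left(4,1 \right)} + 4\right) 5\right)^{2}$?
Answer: $21025$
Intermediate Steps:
$N{\left(g,H \right)} = 5 + H$
$\left(95 + \left(N{\left(4,1 \right)} + 4\right) 5\right)^{2} = \left(95 + \left(\left(5 + 1\right) + 4\right) 5\right)^{2} = \left(95 + \left(6 + 4\right) 5\right)^{2} = \left(95 + 10 \cdot 5\right)^{2} = \left(95 + 50\right)^{2} = 145^{2} = 21025$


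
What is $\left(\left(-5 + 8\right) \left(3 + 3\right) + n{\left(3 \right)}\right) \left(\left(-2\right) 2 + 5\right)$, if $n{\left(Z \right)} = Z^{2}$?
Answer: $27$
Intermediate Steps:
$\left(\left(-5 + 8\right) \left(3 + 3\right) + n{\left(3 \right)}\right) \left(\left(-2\right) 2 + 5\right) = \left(\left(-5 + 8\right) \left(3 + 3\right) + 3^{2}\right) \left(\left(-2\right) 2 + 5\right) = \left(3 \cdot 6 + 9\right) \left(-4 + 5\right) = \left(18 + 9\right) 1 = 27 \cdot 1 = 27$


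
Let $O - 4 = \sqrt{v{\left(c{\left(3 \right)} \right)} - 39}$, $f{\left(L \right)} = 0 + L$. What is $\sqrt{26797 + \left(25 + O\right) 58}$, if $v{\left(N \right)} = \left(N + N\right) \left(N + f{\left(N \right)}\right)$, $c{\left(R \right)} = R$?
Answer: $\sqrt{28479 + 58 i \sqrt{3}} \approx 168.76 + 0.2976 i$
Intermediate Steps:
$f{\left(L \right)} = L$
$v{\left(N \right)} = 4 N^{2}$ ($v{\left(N \right)} = \left(N + N\right) \left(N + N\right) = 2 N 2 N = 4 N^{2}$)
$O = 4 + i \sqrt{3}$ ($O = 4 + \sqrt{4 \cdot 3^{2} - 39} = 4 + \sqrt{4 \cdot 9 - 39} = 4 + \sqrt{36 - 39} = 4 + \sqrt{-3} = 4 + i \sqrt{3} \approx 4.0 + 1.732 i$)
$\sqrt{26797 + \left(25 + O\right) 58} = \sqrt{26797 + \left(25 + \left(4 + i \sqrt{3}\right)\right) 58} = \sqrt{26797 + \left(29 + i \sqrt{3}\right) 58} = \sqrt{26797 + \left(1682 + 58 i \sqrt{3}\right)} = \sqrt{28479 + 58 i \sqrt{3}}$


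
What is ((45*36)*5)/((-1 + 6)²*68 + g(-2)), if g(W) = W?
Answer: 1350/283 ≈ 4.7703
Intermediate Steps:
((45*36)*5)/((-1 + 6)²*68 + g(-2)) = ((45*36)*5)/((-1 + 6)²*68 - 2) = (1620*5)/(5²*68 - 2) = 8100/(25*68 - 2) = 8100/(1700 - 2) = 8100/1698 = 8100*(1/1698) = 1350/283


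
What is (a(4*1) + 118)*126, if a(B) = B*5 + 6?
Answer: 18144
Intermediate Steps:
a(B) = 6 + 5*B (a(B) = 5*B + 6 = 6 + 5*B)
(a(4*1) + 118)*126 = ((6 + 5*(4*1)) + 118)*126 = ((6 + 5*4) + 118)*126 = ((6 + 20) + 118)*126 = (26 + 118)*126 = 144*126 = 18144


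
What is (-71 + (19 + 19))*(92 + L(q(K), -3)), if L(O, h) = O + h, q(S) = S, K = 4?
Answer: -3069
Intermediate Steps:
(-71 + (19 + 19))*(92 + L(q(K), -3)) = (-71 + (19 + 19))*(92 + (4 - 3)) = (-71 + 38)*(92 + 1) = -33*93 = -3069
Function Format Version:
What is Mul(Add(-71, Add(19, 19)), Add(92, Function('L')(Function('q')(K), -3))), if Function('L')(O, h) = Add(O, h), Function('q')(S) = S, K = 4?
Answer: -3069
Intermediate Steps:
Mul(Add(-71, Add(19, 19)), Add(92, Function('L')(Function('q')(K), -3))) = Mul(Add(-71, Add(19, 19)), Add(92, Add(4, -3))) = Mul(Add(-71, 38), Add(92, 1)) = Mul(-33, 93) = -3069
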